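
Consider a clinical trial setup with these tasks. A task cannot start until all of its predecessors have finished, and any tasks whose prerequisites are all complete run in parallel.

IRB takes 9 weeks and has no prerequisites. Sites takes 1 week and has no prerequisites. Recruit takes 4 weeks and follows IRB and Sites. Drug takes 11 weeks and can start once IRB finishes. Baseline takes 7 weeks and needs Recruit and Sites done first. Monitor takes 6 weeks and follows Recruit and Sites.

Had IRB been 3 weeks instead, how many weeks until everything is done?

The binding path is IRB→Recruit→Baseline = 9+4+7 = 20; finish at 20 weeks.
IRB is on the critical path; changing it to 3 makes that path 14 weeks.
The critical path is still IRB→Recruit→Baseline; finish is now 14 weeks.

14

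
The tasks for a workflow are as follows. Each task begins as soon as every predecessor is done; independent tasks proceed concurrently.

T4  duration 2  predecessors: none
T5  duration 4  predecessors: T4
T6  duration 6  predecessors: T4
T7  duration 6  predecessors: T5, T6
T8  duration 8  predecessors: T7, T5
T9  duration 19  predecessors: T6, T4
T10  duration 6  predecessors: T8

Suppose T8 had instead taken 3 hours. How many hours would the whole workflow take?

27

Baseline: T4→T6→T7→T8→T10 = 2+6+6+8+6 = 28 → 28 hours.
T8 lies on that path, so at 3 hours the path becomes 23 hours.
New critical path: T4→T6→T9 = 2+6+19 = 27 ⇒ 27 hours.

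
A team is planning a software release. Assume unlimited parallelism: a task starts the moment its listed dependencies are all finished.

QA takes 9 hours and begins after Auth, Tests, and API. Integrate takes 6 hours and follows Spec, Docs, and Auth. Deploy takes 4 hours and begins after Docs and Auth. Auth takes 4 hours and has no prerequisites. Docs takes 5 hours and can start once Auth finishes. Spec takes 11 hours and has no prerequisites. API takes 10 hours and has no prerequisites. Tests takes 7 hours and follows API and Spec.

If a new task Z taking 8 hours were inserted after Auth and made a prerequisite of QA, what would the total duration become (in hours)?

27

Originally the project takes 27 hours.
With Z inserted, QA now waits for max(Auth, Tests, API, Z).
New critical path: Spec→Tests→QA = 11+7+9 = 27 ⇒ 27 hours.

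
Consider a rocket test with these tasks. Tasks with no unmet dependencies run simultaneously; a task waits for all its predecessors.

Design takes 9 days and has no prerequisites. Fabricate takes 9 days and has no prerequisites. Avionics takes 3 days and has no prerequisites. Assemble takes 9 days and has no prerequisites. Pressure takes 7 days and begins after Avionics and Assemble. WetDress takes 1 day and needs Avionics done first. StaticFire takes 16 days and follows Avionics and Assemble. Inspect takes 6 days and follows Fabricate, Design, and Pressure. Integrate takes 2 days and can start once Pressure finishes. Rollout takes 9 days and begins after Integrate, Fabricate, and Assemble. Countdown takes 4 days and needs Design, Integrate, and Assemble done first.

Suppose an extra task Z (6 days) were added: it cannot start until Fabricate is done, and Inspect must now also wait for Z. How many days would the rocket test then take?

27

Originally the rocket test takes 27 days.
With Z inserted, Inspect now waits for max(Fabricate, Design, Pressure, Z).
New critical path: Assemble→Pressure→Integrate→Rollout = 9+7+2+9 = 27 ⇒ 27 days.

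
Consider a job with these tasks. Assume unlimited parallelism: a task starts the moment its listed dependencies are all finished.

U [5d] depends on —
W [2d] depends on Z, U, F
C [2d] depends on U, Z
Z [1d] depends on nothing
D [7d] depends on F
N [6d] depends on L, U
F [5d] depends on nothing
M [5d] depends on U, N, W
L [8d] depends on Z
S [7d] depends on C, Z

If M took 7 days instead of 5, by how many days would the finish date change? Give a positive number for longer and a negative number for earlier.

Actual critical path: Z→L→N→M = 1+8+6+5 = 20 ⇒ 20 days.
Since M is critical, the +2 change carries straight to that chain (now 22 days).
No other chain overtakes it, so the finish is 22 days.
Change in finish: 22 − 20 = +2 days.

2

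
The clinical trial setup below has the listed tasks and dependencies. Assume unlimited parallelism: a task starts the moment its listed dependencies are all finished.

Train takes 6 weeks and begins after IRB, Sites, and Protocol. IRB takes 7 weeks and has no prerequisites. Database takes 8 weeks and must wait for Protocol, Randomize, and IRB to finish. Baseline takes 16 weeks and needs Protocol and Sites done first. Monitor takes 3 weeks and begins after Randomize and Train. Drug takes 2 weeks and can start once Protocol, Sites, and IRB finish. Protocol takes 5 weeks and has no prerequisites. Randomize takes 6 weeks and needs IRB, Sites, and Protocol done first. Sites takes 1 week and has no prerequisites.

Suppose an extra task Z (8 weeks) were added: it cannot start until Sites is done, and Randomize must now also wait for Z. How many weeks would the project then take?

23

Originally the project takes 21 weeks.
With Z inserted, Randomize now waits for max(IRB, Sites, Protocol, Z).
New critical path: Sites→Z→Randomize→Database = 1+8+6+8 = 23 ⇒ 23 weeks.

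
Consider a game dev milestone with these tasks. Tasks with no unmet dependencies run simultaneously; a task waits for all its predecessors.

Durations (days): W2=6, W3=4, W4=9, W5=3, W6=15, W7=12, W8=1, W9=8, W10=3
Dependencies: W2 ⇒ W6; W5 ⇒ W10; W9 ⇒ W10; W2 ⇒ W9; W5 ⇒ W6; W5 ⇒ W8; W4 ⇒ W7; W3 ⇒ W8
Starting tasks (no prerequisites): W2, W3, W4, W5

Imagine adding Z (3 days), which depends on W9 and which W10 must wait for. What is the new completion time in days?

Originally the project takes 21 days.
With Z inserted, W10 now waits for max(W9, W5, Z).
New critical path: W2→W6 = 6+15 = 21 ⇒ 21 days.

21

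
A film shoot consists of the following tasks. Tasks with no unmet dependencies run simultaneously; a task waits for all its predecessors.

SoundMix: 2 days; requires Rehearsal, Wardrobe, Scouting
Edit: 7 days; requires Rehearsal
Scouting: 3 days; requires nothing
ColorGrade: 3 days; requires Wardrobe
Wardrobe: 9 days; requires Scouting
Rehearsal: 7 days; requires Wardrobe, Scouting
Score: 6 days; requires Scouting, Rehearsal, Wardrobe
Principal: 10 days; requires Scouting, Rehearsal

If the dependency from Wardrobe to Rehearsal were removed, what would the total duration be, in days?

20

Before: longest chain Scouting→Wardrobe→Rehearsal→Principal = 3+9+7+10 = 29, finish 29.
Without Wardrobe→Rehearsal, Rehearsal's earliest start moves from 12 to 3.
The longest chain is now Scouting→Rehearsal→Principal = 3+7+10 = 20, so the job takes 20 days.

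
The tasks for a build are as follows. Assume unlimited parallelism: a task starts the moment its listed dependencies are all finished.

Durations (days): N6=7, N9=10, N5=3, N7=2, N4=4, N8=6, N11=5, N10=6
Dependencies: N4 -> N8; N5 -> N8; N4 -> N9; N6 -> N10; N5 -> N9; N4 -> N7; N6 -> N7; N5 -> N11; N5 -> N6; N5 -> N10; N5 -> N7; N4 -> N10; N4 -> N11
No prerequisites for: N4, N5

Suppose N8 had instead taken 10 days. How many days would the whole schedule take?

16

Critical path before the change: N5→N6→N10 = 3+7+6 = 16 giving 16 days.
N8 has 6 days of float (longest path through it is 10).
That remains the longest chain; total 16 days.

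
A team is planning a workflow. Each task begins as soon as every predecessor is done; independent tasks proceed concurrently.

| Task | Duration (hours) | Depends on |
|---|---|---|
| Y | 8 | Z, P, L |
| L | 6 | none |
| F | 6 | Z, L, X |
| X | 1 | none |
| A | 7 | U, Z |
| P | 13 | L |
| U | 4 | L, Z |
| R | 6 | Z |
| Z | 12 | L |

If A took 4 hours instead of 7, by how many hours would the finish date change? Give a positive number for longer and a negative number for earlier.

-2

The binding path is L→Z→U→A = 6+12+4+7 = 29; finish at 29 hours.
A is on the critical path; changing it to 4 makes that path 26 hours.
The binding chain switches to L→P→Y = 6+13+8 = 27; finish 27 hours.
Change in finish: 27 − 29 = -2 hours.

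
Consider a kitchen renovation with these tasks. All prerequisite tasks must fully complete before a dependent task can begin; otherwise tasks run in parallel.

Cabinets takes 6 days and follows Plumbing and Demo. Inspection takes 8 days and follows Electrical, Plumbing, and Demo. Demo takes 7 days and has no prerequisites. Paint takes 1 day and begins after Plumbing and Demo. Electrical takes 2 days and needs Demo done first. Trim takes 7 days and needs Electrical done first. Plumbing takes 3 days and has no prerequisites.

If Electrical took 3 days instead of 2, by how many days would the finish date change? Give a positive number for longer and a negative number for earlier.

Baseline: Demo→Electrical→Inspection = 7+2+8 = 17 → 17 days.
Since Electrical is critical, the +1 change carries straight to that chain (now 18 days).
No other chain overtakes it, so the finish is 18 days.
Change in finish: 18 − 17 = +1 days.

1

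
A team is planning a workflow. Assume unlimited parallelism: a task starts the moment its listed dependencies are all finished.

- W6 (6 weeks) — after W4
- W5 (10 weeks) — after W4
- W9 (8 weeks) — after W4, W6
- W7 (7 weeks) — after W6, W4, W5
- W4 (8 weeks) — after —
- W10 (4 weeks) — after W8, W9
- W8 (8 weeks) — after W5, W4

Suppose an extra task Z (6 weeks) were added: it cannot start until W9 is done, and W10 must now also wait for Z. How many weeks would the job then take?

32

Originally the job takes 30 weeks.
With Z inserted, W10 now waits for max(W8, W9, Z).
New critical path: W4→W6→W9→Z→W10 = 8+6+8+6+4 = 32 ⇒ 32 weeks.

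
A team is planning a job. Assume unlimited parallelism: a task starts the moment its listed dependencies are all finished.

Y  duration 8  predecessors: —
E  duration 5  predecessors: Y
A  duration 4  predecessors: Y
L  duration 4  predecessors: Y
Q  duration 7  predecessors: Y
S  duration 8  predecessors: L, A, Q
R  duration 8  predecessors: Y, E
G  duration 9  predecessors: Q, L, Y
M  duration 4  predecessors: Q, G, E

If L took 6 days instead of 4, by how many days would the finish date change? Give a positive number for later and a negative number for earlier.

0

Critical path before the change: Y→Q→G→M = 8+7+9+4 = 28 giving 28 days.
The longest path through L is only 25 days, so L has float 3.
That remains the longest chain; total 28 days.
Change in finish: 28 − 28 = +0 days.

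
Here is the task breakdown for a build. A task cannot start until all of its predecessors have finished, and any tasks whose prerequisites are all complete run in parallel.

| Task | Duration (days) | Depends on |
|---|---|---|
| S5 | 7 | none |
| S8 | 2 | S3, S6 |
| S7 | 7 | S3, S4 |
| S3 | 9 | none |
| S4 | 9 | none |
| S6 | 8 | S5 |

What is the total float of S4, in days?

S5→S6→S8 = 7+8+2 = 17 sets the makespan at 17 days.
S4 finishes as early as 9 and must finish by 10.
Float = 17 − 16 = 1.

1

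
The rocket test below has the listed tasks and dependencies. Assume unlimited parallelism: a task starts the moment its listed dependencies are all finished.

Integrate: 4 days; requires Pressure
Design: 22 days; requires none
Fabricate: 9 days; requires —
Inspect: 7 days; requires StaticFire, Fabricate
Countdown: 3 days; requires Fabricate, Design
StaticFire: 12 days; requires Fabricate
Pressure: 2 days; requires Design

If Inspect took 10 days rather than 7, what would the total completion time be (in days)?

Baseline: Fabricate→StaticFire→Inspect = 9+12+7 = 28 → 28 days.
Inspect lies on that path, so at 10 days the path becomes 31 days.
That remains the longest chain; total 31 days.

31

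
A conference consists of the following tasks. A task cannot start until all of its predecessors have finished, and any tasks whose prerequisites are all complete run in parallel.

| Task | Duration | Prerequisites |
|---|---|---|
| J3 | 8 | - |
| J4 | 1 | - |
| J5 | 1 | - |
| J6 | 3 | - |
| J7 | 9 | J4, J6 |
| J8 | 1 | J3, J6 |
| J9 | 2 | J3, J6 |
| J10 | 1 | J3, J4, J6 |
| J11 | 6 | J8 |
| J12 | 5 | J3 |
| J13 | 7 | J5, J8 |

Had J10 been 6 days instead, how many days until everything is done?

Baseline: J3→J8→J13 = 8+1+7 = 16 → 16 days.
J10 has 7 days of float (longest path through it is 9).
No other chain overtakes it, so the finish is 16 days.

16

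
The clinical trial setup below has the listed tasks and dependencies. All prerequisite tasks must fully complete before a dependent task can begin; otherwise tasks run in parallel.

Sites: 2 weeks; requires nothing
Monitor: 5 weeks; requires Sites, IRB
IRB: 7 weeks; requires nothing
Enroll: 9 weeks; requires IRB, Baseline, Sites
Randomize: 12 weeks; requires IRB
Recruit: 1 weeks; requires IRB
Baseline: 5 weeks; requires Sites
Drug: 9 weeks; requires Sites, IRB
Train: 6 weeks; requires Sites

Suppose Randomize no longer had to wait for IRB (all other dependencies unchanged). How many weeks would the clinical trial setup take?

With the dependency in place, IRB→Randomize = 7+12 = 19 sets the finish at 19 weeks.
Without IRB→Randomize, Randomize's earliest start moves from 7 to 0.
New critical path: IRB→Drug = 7+9 = 16 ⇒ 16 weeks.

16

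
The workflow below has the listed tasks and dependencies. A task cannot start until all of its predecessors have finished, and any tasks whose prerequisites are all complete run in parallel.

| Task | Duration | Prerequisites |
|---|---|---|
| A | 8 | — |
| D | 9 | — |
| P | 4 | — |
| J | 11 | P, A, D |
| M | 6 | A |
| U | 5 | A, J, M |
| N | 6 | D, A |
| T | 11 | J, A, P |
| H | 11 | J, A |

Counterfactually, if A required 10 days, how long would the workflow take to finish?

Critical path before the change: D→J→T = 9+11+11 = 31 giving 31 days.
A has 1 day of float (longest path through it is 30).
The binding chain switches to A→J→T = 10+11+11 = 32; finish 32 days.

32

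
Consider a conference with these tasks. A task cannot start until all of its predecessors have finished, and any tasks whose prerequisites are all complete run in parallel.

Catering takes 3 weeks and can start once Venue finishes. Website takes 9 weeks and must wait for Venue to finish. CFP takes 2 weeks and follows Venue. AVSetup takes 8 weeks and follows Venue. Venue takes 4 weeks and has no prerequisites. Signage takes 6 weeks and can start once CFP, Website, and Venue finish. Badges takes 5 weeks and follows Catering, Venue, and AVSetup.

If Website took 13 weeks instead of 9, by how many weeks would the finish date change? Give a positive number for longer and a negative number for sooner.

4

As given, the longest chain is Venue→Website→Signage = 4+9+6 = 19, so the finish is 19 weeks.
Website lies on that path, so at 13 weeks the path becomes 23 weeks.
The critical path is still Venue→Website→Signage; finish is now 23 weeks.
Change in finish: 23 − 19 = +4 weeks.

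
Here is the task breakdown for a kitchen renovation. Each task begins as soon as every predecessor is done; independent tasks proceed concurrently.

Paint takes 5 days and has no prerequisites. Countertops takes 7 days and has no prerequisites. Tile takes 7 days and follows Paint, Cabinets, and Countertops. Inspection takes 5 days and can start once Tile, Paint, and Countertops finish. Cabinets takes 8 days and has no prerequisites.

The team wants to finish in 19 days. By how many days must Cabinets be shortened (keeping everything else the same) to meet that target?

Current finish: 20 days; target: 19.
Cabinets is on every critical path, so each day cut from Cabinets cuts the finish by one (this holds down to a finish of 19).
Need 20 − 19 = 1 day off Cabinets → Cabinets becomes 7 days, finish becomes 19.

1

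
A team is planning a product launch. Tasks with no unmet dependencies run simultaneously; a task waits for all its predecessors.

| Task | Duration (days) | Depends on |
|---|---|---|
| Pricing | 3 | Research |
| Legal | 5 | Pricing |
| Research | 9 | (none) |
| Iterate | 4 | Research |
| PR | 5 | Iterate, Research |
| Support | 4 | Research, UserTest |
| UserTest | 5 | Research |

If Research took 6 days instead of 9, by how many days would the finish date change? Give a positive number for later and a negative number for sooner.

The binding path is Research→UserTest→Support = 9+5+4 = 18; finish at 18 days.
Research lies on that path, so at 6 days the path becomes 15 days.
No other chain overtakes it, so the finish is 15 days.
Change in finish: 15 − 18 = -3 days.

-3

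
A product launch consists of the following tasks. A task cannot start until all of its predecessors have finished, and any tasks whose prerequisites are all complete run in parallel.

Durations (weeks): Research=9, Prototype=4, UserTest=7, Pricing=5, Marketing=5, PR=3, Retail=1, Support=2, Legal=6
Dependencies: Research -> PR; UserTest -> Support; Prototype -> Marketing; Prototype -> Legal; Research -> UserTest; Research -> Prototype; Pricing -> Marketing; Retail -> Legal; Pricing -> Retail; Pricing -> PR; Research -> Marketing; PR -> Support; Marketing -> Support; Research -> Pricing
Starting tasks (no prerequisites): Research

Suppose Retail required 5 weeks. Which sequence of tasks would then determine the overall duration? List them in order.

Research, Pricing, Retail, Legal

Baseline: Research→Pricing→Retail→Legal = 9+5+1+6 = 21 → 21 weeks.
Since Retail is critical, the +4 change carries straight to that chain (now 25 weeks).
That remains the longest chain; total 25 weeks.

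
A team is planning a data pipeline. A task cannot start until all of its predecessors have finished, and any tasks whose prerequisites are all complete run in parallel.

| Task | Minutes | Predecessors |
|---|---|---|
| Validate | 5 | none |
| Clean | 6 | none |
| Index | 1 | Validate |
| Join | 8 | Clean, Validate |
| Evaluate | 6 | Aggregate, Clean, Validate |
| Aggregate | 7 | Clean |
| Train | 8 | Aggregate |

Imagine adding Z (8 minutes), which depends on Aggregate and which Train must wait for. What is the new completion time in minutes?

Originally the plan takes 21 minutes.
With Z inserted, Train now waits for max(Aggregate, Z).
New critical path: Clean→Aggregate→Z→Train = 6+7+8+8 = 29 ⇒ 29 minutes.

29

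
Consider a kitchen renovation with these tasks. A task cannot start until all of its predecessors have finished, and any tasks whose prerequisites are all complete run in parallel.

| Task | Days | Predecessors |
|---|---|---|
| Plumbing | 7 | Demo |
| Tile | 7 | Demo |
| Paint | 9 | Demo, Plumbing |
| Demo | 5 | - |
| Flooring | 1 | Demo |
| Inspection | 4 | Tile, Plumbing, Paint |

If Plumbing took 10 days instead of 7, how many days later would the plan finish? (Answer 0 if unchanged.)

3

As given, the longest chain is Demo→Plumbing→Paint→Inspection = 5+7+9+4 = 25, so the finish is 25 days.
Plumbing lies on that path, so at 10 days the path becomes 28 days.
The critical path is still Demo→Plumbing→Paint→Inspection; finish is now 28 days.
Change in finish: 28 − 25 = +3 days.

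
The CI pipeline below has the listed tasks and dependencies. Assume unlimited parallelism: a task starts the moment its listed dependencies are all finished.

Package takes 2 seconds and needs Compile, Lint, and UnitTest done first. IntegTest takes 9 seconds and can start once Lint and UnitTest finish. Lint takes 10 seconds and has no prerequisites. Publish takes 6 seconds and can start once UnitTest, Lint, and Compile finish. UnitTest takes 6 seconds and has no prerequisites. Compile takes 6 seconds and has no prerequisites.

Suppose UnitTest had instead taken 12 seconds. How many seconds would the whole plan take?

21

Actual critical path: Lint→IntegTest = 10+9 = 19 ⇒ 19 seconds.
The longest path through UnitTest is only 15 seconds, so UnitTest has float 4.
The binding chain switches to UnitTest→IntegTest = 12+9 = 21; finish 21 seconds.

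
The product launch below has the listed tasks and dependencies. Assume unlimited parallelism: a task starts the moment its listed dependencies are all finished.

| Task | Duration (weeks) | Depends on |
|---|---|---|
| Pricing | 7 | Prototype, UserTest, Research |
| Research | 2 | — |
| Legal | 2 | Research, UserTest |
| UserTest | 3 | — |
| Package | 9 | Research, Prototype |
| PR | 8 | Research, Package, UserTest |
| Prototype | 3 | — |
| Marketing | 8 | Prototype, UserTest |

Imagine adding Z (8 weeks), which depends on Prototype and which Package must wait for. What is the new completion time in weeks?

Originally the job takes 20 weeks.
With Z inserted, Package now waits for max(Research, Prototype, Z).
New critical path: Prototype→Z→Package→PR = 3+8+9+8 = 28 ⇒ 28 weeks.

28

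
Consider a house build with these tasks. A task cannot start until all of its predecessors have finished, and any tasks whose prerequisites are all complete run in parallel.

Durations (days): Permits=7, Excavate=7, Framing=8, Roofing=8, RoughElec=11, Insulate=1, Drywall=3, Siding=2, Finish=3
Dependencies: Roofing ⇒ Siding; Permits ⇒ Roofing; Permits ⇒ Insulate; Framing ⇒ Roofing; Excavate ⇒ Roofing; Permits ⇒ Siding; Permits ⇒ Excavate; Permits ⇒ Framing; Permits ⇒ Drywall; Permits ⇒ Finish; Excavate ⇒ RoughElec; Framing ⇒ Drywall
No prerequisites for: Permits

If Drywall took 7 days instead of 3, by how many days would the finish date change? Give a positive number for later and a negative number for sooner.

Actual critical path: Permits→Excavate→RoughElec = 7+7+11 = 25 ⇒ 25 days.
The longest path through Drywall is only 18 days, so Drywall has float 7.
No other chain overtakes it, so the finish is 25 days.
Change in finish: 25 − 25 = +0 days.

0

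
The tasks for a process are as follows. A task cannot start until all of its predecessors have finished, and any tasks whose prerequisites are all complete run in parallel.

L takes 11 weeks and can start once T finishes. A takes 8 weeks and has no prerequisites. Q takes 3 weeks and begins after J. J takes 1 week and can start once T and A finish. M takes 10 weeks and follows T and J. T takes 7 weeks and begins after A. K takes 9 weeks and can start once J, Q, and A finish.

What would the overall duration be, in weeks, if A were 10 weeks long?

30

As given, the longest chain is A→T→J→Q→K = 8+7+1+3+9 = 28, so the finish is 28 weeks.
Since A is critical, the +2 change carries straight to that chain (now 30 weeks).
That remains the longest chain; total 30 weeks.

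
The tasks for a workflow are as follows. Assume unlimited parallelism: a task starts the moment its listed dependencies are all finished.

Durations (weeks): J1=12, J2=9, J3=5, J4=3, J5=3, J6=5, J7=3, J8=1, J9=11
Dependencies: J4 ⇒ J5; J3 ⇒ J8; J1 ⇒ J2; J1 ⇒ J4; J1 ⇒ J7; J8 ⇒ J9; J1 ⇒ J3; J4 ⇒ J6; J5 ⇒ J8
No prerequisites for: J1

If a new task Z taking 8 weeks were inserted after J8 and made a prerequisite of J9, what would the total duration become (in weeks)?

Originally the job takes 30 weeks.
With Z inserted, J9 now waits for max(J8, Z).
New critical path: J1→J4→J5→J8→Z→J9 = 12+3+3+1+8+11 = 38 ⇒ 38 weeks.

38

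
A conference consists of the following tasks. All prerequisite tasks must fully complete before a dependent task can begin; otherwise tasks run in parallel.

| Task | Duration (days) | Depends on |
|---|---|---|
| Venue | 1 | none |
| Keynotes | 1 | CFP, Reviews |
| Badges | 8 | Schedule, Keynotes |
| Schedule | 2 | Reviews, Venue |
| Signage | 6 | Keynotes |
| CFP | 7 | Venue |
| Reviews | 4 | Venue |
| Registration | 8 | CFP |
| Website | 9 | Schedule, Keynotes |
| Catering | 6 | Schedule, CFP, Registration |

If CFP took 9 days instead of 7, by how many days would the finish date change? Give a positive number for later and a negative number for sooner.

Baseline: Venue→CFP→Registration→Catering = 1+7+8+6 = 22 → 22 days.
CFP lies on that path, so at 9 days the path becomes 24 days.
No other chain overtakes it, so the finish is 24 days.
Change in finish: 24 − 22 = +2 days.

2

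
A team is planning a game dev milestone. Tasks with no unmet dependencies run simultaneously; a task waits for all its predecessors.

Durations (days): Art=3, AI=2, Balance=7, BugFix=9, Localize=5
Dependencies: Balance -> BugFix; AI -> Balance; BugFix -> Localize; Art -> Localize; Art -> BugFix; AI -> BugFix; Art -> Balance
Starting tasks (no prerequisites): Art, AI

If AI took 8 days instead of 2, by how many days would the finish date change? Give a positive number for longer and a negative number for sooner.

5

Baseline: Art→Balance→BugFix→Localize = 3+7+9+5 = 24 → 24 days.
The longest path through AI is only 23 days, so AI has float 1.
The binding chain switches to AI→Balance→BugFix→Localize = 8+7+9+5 = 29; finish 29 days.
Change in finish: 29 − 24 = +5 days.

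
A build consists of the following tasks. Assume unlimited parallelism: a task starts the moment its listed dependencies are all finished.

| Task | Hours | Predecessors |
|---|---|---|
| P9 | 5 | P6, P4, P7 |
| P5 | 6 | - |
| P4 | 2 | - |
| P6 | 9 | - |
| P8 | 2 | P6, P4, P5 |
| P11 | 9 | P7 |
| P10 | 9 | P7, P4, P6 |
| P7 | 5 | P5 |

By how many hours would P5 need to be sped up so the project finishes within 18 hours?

Current finish: 20 hours; target: 18.
P5 is on every critical path, so each hour cut from P5 cuts the finish by one (this holds down to a finish of 18).
Need 20 − 18 = 2 hours off P5 → P5 becomes 4 hours, finish becomes 18.

2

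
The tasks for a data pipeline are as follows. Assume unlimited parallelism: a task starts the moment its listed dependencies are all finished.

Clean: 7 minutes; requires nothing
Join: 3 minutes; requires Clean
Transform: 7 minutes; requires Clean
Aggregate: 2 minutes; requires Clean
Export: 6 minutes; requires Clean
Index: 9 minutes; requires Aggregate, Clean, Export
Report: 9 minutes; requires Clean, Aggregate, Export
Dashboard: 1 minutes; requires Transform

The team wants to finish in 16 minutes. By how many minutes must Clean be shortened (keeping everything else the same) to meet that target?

6

Current finish: 22 minutes; target: 16.
Clean is on every critical path, so each minute cut from Clean cuts the finish by one (this holds down to a finish of 16).
Need 22 − 16 = 6 minutes off Clean → Clean becomes 1 minute, finish becomes 16.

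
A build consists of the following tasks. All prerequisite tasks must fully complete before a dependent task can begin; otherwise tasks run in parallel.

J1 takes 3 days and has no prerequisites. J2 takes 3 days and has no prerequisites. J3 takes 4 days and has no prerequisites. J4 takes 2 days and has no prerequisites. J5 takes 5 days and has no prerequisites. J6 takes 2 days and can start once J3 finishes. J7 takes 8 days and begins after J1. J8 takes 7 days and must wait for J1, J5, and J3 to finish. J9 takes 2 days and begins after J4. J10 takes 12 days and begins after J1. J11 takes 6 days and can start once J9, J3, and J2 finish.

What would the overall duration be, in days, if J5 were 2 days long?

The binding path is J1→J10 = 3+12 = 15; finish at 15 days.
J5 has 3 days of float (longest path through it is 12).
No other chain overtakes it, so the finish is 15 days.

15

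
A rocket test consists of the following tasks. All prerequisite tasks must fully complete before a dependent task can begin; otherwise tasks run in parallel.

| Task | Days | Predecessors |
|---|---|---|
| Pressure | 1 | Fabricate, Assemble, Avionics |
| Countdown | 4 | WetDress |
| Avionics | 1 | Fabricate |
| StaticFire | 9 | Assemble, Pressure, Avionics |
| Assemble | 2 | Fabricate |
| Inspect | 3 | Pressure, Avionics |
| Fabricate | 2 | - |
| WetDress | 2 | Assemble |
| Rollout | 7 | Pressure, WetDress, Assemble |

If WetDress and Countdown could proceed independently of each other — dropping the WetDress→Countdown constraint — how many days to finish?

14

Before: longest chain Fabricate→Assemble→Pressure→StaticFire = 2+2+1+9 = 14, finish 14.
Without WetDress→Countdown, Countdown's earliest start moves from 6 to 0.
New critical path: Fabricate→Assemble→Pressure→StaticFire = 2+2+1+9 = 14 ⇒ 14 days.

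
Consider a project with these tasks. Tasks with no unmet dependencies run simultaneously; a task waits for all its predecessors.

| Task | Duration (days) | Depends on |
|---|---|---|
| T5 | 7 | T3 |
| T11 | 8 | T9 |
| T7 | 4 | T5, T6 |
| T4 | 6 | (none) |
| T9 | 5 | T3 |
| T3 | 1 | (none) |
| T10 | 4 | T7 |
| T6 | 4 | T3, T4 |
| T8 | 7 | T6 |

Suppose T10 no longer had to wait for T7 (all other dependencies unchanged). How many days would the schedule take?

17

Before: longest chain T4→T6→T7→T10 = 6+4+4+4 = 18, finish 18.
Without T7→T10, T10's earliest start moves from 14 to 0.
New critical path: T4→T6→T8 = 6+4+7 = 17 ⇒ 17 days.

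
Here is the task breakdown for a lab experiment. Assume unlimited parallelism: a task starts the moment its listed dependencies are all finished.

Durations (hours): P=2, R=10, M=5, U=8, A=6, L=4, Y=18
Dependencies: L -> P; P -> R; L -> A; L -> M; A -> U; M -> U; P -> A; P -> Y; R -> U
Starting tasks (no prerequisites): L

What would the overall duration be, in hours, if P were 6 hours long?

Baseline: L→P→Y = 4+2+18 = 24 → 24 hours.
P is on the critical path; changing it to 6 makes that path 28 hours.
No other chain overtakes it, so the finish is 28 hours.

28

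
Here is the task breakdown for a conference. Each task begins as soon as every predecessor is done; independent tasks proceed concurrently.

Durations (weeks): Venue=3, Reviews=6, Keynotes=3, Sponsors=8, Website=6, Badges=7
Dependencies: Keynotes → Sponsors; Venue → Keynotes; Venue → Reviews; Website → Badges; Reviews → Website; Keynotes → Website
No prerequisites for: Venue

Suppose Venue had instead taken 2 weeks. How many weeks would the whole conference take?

21

Critical path before the change: Venue→Reviews→Website→Badges = 3+6+6+7 = 22 giving 22 weeks.
Venue lies on that path, so at 2 weeks the path becomes 21 weeks.
No other chain overtakes it, so the finish is 21 weeks.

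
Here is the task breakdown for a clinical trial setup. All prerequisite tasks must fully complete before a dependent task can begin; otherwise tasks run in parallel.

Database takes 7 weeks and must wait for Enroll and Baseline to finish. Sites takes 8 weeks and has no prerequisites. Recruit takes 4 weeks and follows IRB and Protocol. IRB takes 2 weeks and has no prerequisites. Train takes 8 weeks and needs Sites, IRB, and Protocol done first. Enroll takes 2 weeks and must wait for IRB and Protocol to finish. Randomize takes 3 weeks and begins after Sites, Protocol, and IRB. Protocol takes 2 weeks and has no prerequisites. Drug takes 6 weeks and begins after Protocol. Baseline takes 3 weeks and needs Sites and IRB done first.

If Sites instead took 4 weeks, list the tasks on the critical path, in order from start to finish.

Actual critical path: Sites→Baseline→Database = 8+3+7 = 18 ⇒ 18 weeks.
Sites lies on that path, so at 4 weeks the path becomes 14 weeks.
That remains the longest chain; total 14 weeks.

Sites, Baseline, Database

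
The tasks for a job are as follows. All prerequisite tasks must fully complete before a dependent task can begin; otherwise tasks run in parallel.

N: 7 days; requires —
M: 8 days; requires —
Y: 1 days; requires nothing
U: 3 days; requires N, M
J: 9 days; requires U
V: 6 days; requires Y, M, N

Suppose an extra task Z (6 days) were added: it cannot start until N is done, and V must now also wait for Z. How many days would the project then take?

Originally the project takes 20 days.
With Z inserted, V now waits for max(Y, M, N, Z).
New critical path: M→U→J = 8+3+9 = 20 ⇒ 20 days.

20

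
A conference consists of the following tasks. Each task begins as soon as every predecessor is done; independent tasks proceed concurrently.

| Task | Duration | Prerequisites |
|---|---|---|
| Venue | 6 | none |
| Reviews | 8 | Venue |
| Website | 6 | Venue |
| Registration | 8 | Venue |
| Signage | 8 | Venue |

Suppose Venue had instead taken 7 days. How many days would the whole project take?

Baseline: Venue→Reviews = 6+8 = 14 → 14 days.
Venue is on the critical path; changing it to 7 makes that path 15 days.
The critical path is still Venue→Reviews; finish is now 15 days.

15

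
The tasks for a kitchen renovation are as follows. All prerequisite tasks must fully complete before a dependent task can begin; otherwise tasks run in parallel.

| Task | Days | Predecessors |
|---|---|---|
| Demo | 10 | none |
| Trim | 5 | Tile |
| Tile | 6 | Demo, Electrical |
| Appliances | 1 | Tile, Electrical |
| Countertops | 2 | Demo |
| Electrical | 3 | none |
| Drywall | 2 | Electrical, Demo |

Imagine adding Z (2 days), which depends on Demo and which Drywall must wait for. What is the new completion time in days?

Originally the project takes 21 days.
With Z inserted, Drywall now waits for max(Electrical, Demo, Z).
New critical path: Demo→Tile→Trim = 10+6+5 = 21 ⇒ 21 days.

21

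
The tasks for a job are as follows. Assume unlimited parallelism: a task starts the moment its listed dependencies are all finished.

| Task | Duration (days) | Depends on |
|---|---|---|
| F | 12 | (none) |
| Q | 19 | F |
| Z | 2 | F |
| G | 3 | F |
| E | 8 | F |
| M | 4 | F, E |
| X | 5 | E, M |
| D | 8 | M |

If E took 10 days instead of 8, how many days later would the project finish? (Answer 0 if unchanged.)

Critical path before the change: F→E→M→D = 12+8+4+8 = 32 giving 32 days.
E is on the critical path; changing it to 10 makes that path 34 days.
That remains the longest chain; total 34 days.
Change in finish: 34 − 32 = +2 days.

2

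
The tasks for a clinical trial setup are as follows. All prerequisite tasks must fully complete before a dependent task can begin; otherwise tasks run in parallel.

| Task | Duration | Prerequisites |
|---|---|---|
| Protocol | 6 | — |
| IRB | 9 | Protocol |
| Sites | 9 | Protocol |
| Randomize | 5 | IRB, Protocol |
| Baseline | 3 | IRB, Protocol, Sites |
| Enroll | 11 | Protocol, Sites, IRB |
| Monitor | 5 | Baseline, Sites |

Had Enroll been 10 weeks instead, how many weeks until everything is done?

Actual critical path: Protocol→IRB→Enroll = 6+9+11 = 26 ⇒ 26 weeks.
Since Enroll is critical, the -1 change carries straight to that chain (now 25 weeks).
The critical path is still Protocol→IRB→Enroll; finish is now 25 weeks.

25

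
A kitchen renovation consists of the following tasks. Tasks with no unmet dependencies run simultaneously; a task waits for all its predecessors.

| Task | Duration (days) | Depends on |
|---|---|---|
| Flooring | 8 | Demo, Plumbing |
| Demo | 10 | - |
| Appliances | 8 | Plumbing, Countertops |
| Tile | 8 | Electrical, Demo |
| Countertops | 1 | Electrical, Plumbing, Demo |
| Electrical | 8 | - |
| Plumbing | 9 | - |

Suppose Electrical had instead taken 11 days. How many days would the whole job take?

20

The binding path is Demo→Countertops→Appliances = 10+1+8 = 19; finish at 19 days.
Electrical is off the critical path — its longest chain is 17 days, giving 2 of slack.
New critical path: Electrical→Countertops→Appliances = 11+1+8 = 20 ⇒ 20 days.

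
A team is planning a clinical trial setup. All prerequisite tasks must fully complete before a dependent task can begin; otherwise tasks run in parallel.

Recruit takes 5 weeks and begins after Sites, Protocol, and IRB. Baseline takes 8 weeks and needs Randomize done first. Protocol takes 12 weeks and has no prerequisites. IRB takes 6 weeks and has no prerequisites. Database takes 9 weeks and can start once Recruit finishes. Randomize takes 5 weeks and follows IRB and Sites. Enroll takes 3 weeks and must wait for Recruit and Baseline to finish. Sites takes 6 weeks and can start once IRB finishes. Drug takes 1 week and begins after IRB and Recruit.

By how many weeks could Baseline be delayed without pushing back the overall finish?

Critical path: IRB→Sites→Randomize→Baseline→Enroll = 6+6+5+8+3 = 28, so the finish is 28 weeks.
Baseline finishes as early as 25 and must finish by 25.
So Baseline can slip 25 − 25 = 0 weeks.

0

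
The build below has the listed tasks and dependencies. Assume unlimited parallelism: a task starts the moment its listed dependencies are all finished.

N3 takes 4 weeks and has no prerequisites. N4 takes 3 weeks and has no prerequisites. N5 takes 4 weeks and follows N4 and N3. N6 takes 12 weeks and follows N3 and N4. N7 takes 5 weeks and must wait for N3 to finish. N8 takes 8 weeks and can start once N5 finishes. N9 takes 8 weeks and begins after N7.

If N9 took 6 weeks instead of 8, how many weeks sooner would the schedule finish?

As given, the longest chain is N3→N7→N9 = 4+5+8 = 17, so the finish is 17 weeks.
N9 lies on that path, so at 6 weeks the path becomes 15 weeks.
The binding chain switches to N3→N5→N8 = 4+4+8 = 16; finish 16 weeks.
Change in finish: 16 − 17 = -1 weeks.

1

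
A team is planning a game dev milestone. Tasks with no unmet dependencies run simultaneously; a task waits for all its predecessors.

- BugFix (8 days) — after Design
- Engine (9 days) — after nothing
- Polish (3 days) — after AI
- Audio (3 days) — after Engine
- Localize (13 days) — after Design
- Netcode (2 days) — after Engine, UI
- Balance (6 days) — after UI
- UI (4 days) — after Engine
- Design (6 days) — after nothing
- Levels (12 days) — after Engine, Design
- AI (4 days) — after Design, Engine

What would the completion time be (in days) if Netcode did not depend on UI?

21

Before: longest chain Engine→Levels = 9+12 = 21, finish 21.
Without UI→Netcode, Netcode's earliest start moves from 13 to 9.
After: Engine→Levels = 9+12 = 21 → 21 days.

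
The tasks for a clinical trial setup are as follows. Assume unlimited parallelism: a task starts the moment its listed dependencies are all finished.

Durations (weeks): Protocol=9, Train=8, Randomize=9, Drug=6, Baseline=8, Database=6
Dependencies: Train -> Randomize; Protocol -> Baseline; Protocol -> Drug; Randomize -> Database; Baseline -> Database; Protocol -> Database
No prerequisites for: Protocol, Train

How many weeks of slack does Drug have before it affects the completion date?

Critical path: Protocol→Baseline→Database = 9+8+6 = 23, so the finish is 23 weeks.
The longest chain containing Drug totals 15 weeks.
So Drug can slip 23 − 15 = 8 weeks.

8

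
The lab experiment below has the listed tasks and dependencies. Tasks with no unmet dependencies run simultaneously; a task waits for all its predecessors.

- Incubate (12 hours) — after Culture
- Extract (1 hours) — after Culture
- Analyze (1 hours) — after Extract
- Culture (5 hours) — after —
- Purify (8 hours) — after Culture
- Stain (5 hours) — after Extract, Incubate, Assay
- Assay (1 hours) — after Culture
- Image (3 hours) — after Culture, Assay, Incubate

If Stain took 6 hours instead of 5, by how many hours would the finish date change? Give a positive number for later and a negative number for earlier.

1

As given, the longest chain is Culture→Incubate→Stain = 5+12+5 = 22, so the finish is 22 hours.
Stain is on the critical path; changing it to 6 makes that path 23 hours.
That remains the longest chain; total 23 hours.
Change in finish: 23 − 22 = +1 hours.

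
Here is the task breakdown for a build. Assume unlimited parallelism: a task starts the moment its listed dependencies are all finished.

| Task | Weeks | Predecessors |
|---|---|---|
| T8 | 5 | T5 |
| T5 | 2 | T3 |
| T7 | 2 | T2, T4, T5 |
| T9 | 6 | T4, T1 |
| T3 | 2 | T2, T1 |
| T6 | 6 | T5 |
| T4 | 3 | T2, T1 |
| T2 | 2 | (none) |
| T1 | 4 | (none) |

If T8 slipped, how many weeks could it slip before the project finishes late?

1

The longest chain is T1→T3→T5→T6 = 4+2+2+6 = 14; overall finish 14 weeks.
The longest chain containing T8 totals 13 weeks.
Float = 14 − 13 = 1.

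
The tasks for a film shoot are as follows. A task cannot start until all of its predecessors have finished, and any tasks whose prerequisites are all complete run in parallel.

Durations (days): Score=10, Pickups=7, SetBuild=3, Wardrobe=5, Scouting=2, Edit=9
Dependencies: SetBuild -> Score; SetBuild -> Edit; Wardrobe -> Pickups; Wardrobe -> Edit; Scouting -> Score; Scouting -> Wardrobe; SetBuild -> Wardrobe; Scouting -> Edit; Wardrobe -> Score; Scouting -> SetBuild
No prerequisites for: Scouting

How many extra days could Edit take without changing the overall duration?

1

Scouting→SetBuild→Wardrobe→Score = 2+3+5+10 = 20 sets the makespan at 20 days.
The longest chain containing Edit totals 19 days.
Slack of Edit = 11 − 10 = 1 day.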